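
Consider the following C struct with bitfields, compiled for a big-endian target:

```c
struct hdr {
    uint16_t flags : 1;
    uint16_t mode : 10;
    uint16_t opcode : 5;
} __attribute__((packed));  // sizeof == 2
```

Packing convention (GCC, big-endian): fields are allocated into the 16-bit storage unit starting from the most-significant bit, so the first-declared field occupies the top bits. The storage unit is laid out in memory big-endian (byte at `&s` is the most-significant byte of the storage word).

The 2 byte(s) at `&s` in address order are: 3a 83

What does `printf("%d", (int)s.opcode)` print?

3

[0]=0x3a [1]=0x83 (big-endian) → word 0x3a83
flags [15+:1] = (word>>15) & 0x1 = 0
mode [5+:10] = (word>>5) & 0x3ff = 468
opcode [0+:5] = (word>>0) & 0x1f = 3  ←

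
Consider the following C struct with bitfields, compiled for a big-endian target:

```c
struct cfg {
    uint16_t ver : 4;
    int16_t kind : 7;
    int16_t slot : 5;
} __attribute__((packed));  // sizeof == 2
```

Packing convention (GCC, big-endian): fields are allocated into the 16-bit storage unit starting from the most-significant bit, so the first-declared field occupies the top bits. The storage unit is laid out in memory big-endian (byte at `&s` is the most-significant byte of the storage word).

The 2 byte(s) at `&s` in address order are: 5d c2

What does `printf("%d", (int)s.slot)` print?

2

[0]=0x5d [1]=0xc2 (big-endian) → word 0x5dc2
ver [12+:4] = (word>>12) & 0xf = 5
kind [5+:7] = (word>>5) & 0x7f = 110
slot [0+:5] = (word>>0) & 0x1f = 2  ←
slot signed 5b, MSB=0: value = 2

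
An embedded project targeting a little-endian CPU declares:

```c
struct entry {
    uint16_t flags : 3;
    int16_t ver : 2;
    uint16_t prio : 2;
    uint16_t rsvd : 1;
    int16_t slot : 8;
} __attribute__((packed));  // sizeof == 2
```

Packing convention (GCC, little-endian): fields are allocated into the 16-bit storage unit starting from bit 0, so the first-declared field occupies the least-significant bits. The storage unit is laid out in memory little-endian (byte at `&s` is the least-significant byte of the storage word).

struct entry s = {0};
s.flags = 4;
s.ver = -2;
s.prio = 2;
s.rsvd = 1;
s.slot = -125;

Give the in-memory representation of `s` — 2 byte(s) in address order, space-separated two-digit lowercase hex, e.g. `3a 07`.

d4 83

[0+:3] flags=4 & 0x7 = 0x4; word=0x0004
[3+:2] ver=-2 & 0x3 = 0x2; word=0x0014
[5+:2] prio=2 & 0x3 = 0x2; word=0x0054
[7+:1] rsvd=1 & 0x1 = 0x1; word=0x00d4
[8+:8] slot=-125 & 0xff = 0x83; word=0x83d4
word = 0x83d4 → little-endian bytes:
  [0]=0xd4  [1]=0x83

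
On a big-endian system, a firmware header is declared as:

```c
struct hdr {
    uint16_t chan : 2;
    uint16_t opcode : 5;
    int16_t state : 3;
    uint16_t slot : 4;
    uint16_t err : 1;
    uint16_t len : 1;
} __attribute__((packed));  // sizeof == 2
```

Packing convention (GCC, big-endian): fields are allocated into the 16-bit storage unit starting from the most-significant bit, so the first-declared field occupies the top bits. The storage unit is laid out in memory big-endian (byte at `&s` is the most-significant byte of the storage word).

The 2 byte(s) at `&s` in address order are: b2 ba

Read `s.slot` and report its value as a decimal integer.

[0]=0xb2 [1]=0xba (big-endian) → word 0xb2ba
chan:2 @ bit 14 → (0xb2ba>>14)&0x3 = 0x2
opcode:5 @ bit 9 → (0xb2ba>>9)&0x1f = 0x19
state:3 @ bit 6 → (0xb2ba>>6)&0x7 = 0x2
slot:4 @ bit 2 → (0xb2ba>>2)&0xf = 0xe  ←
err:1 @ bit 1 → (0xb2ba>>1)&0x1 = 0x1
len:1 @ bit 0 → (0xb2ba>>0)&0x1 = 0x0

14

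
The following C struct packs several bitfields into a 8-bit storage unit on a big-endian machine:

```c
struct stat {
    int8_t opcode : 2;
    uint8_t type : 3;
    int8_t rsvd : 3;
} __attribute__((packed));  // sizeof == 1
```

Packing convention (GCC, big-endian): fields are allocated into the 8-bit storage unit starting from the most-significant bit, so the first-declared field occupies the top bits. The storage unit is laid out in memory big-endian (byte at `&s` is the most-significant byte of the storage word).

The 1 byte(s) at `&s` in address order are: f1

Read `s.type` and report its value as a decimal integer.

6

[0]=0xf1 (big-endian) → word 0xf1
opcode [6+:2] = (word>>6) & 0x3 = 3
type [3+:3] = (word>>3) & 0x7 = 6  ←
rsvd [0+:3] = (word>>0) & 0x7 = 1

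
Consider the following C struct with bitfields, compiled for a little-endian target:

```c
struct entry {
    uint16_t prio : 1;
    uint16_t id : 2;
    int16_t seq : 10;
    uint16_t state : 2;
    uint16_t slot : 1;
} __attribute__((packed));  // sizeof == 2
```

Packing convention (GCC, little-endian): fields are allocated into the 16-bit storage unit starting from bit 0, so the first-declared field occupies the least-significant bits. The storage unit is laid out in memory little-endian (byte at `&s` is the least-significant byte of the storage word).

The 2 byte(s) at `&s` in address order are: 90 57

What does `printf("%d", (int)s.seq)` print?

-270

[0]=0x90 [1]=0x57 (little-endian) → word 0x5790
prio:1 @ bit 0 → (0x5790>>0)&0x1 = 0x0
id:2 @ bit 1 → (0x5790>>1)&0x3 = 0x0
seq:10 @ bit 3 → (0x5790>>3)&0x3ff = 0x2f2  ←
state:2 @ bit 13 → (0x5790>>13)&0x3 = 0x2
slot:1 @ bit 15 → (0x5790>>15)&0x1 = 0x0
seq signed 10b, MSB=1: 754 - 1024 = -270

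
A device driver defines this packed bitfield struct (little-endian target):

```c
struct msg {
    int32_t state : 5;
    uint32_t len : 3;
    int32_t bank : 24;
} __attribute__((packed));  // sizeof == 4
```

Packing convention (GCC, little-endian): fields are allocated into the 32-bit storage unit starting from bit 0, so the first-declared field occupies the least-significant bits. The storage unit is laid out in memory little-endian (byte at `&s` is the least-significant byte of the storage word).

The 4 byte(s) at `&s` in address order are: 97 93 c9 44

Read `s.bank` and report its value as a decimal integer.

[0]=0x97 [1]=0x93 [2]=0xc9 [3]=0x44 (little-endian) → word 0x44c99397
state:5 @ bit 0 → (0x44c99397>>0)&0x1f = 0x17
len:3 @ bit 5 → (0x44c99397>>5)&0x7 = 0x4
bank:24 @ bit 8 → (0x44c99397>>8)&0xffffff = 0x44c993  ←
bank signed 24b, MSB=0: value = 4508051

4508051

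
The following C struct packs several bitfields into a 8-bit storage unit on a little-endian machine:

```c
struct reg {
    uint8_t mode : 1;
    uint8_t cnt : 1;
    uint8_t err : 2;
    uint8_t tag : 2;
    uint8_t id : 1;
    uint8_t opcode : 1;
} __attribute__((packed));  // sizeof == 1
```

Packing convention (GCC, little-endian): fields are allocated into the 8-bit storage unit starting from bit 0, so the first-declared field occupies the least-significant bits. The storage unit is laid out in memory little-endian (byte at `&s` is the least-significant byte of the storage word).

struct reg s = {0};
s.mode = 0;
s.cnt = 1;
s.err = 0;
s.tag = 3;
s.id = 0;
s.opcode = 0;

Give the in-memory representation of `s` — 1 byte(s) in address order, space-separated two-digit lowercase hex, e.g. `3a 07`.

32

mode (1b) val=0 bits=0x0 at bit 0: 0x00
cnt (1b) val=1 bits=0x1 at bit 1: 0x02
err (2b) val=0 bits=0x0 at bit 2: 0x02
tag (2b) val=3 bits=0x3 at bit 4: 0x32
id (1b) val=0 bits=0x0 at bit 6: 0x32
opcode (1b) val=0 bits=0x0 at bit 7: 0x32
word = 0x32 → little-endian bytes:
  [0]=0x32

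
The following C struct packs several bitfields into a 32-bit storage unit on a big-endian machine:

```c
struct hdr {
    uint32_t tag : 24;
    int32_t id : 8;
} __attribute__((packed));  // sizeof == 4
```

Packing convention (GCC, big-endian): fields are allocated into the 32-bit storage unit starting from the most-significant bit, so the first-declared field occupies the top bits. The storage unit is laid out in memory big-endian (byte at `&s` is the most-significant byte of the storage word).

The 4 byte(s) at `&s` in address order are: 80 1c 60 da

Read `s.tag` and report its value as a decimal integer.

[0]=0x80 [1]=0x1c [2]=0x60 [3]=0xda (big-endian) → word 0x801c60da
tag:24 @ bit 8 → (0x801c60da>>8)&0xffffff = 0x801c60  ←
id:8 @ bit 0 → (0x801c60da>>0)&0xff = 0xda

8395872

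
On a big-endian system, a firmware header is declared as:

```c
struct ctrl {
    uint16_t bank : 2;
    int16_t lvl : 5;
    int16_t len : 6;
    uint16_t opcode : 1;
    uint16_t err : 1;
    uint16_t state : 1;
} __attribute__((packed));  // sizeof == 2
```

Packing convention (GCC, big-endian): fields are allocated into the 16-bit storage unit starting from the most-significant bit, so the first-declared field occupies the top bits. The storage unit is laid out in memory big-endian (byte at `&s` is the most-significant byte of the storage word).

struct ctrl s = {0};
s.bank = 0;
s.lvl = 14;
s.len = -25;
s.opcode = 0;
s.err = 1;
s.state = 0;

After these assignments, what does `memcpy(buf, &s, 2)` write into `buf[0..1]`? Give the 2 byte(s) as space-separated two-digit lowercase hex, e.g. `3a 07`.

bank (2b) val=0 bits=0x0 at bit 14: 0x0000
lvl (5b) val=14 bits=0xe at bit 9: 0x1c00
len (6b) val=-25 bits=0x27 at bit 3: 0x1d38
opcode (1b) val=0 bits=0x0 at bit 2: 0x1d38
err (1b) val=1 bits=0x1 at bit 1: 0x1d3a
state (1b) val=0 bits=0x0 at bit 0: 0x1d3a
word = 0x1d3a → big-endian bytes:
  [0]=0x1d  [1]=0x3a

1d 3a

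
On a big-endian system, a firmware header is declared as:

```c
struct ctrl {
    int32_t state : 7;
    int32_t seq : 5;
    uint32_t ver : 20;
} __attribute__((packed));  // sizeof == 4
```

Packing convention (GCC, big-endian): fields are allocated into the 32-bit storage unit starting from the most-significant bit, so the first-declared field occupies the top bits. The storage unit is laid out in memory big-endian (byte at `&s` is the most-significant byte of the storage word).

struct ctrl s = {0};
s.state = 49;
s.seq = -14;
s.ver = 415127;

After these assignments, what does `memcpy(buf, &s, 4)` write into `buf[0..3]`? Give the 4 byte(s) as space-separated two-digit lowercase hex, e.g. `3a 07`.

[25+:7] state=49 & 0x7f = 0x31; word=0x62000000
[20+:5] seq=-14 & 0x1f = 0x12; word=0x63200000
[0+:20] ver=415127 & 0xfffff = 0x65597; word=0x63265597
word = 0x63265597 → big-endian bytes:
  [0]=0x63  [1]=0x26  [2]=0x55  [3]=0x97

63 26 55 97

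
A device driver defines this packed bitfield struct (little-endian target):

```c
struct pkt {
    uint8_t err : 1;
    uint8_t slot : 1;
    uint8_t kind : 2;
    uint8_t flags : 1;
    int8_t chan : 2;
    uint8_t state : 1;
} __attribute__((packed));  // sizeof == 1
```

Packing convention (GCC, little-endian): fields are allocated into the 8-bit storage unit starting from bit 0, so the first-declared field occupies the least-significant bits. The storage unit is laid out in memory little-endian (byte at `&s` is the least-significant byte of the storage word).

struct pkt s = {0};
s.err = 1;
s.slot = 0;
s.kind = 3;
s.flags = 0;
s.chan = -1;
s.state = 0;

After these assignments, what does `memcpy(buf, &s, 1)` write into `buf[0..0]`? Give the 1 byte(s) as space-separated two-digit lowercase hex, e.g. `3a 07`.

err:1 = 1 → 0x1 << 0 → word 0x01
slot:1 = 0 → 0x0 << 1 → word 0x01
kind:2 = 3 → 0x3 << 2 → word 0x0d
flags:1 = 0 → 0x0 << 4 → word 0x0d
chan:2 = -1 → 0x3 << 5 → word 0x6d
state:1 = 0 → 0x0 << 7 → word 0x6d
word = 0x6d → little-endian bytes:
  [0]=0x6d

6d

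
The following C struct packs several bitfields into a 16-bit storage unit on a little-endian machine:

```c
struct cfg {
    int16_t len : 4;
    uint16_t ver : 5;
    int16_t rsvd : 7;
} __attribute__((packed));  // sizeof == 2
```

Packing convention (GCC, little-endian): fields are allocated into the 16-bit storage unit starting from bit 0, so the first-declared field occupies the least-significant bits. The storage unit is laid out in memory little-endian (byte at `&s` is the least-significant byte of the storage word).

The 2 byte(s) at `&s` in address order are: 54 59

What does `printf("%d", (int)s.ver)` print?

21

[0]=0x54 [1]=0x59 (little-endian) → word 0x5954
len:4 @ bit 0 → (0x5954>>0)&0xf = 0x4
ver:5 @ bit 4 → (0x5954>>4)&0x1f = 0x15  ←
rsvd:7 @ bit 9 → (0x5954>>9)&0x7f = 0x2c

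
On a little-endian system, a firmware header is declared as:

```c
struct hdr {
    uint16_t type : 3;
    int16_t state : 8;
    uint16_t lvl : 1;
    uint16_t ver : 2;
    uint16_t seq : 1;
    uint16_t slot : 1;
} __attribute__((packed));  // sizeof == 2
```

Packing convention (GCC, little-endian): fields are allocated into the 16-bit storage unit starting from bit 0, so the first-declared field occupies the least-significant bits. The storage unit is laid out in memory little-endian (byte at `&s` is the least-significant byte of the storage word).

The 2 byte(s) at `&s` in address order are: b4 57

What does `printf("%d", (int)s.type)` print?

4

[0]=0xb4 [1]=0x57 (little-endian) → word 0x57b4
type [0+:3] = (word>>0) & 0x7 = 4  ←
state [3+:8] = (word>>3) & 0xff = 246
lvl [11+:1] = (word>>11) & 0x1 = 0
ver [12+:2] = (word>>12) & 0x3 = 1
seq [14+:1] = (word>>14) & 0x1 = 1
slot [15+:1] = (word>>15) & 0x1 = 0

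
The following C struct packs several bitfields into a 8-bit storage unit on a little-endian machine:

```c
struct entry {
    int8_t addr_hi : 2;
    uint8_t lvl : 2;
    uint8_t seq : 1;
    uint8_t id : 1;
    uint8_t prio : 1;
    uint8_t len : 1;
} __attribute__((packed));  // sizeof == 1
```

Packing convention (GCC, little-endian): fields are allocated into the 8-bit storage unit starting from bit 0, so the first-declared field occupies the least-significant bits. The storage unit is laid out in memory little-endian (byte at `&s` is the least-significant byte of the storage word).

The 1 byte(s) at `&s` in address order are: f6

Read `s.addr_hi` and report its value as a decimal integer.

[0]=0xf6 (little-endian) → word 0xf6
addr_hi:2 @ bit 0 → (0xf6>>0)&0x3 = 0x2  ←
lvl:2 @ bit 2 → (0xf6>>2)&0x3 = 0x1
seq:1 @ bit 4 → (0xf6>>4)&0x1 = 0x1
id:1 @ bit 5 → (0xf6>>5)&0x1 = 0x1
prio:1 @ bit 6 → (0xf6>>6)&0x1 = 0x1
len:1 @ bit 7 → (0xf6>>7)&0x1 = 0x1
addr_hi signed 2b, MSB=1: 2 - 4 = -2

-2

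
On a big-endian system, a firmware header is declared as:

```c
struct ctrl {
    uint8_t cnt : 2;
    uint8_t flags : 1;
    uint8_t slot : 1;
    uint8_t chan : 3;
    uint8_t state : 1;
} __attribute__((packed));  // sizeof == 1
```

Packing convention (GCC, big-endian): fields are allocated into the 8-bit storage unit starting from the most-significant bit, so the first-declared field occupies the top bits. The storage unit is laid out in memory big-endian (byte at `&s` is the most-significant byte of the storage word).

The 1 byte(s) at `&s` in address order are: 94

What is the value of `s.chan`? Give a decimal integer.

2

[0]=0x94 (big-endian) → word 0x94
cnt:2 @ bit 6 → (0x94>>6)&0x3 = 0x2
flags:1 @ bit 5 → (0x94>>5)&0x1 = 0x0
slot:1 @ bit 4 → (0x94>>4)&0x1 = 0x1
chan:3 @ bit 1 → (0x94>>1)&0x7 = 0x2  ←
state:1 @ bit 0 → (0x94>>0)&0x1 = 0x0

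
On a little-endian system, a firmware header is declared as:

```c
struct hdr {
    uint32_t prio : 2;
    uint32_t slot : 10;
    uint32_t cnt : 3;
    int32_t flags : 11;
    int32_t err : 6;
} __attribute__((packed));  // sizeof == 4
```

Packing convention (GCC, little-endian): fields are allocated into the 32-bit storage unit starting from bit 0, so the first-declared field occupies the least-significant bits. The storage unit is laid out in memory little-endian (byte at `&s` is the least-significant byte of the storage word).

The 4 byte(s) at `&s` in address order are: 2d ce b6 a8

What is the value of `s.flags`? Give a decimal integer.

[0]=0x2d [1]=0xce [2]=0xb6 [3]=0xa8 (little-endian) → word 0xa8b6ce2d
prio:2 @ bit 0 → (0xa8b6ce2d>>0)&0x3 = 0x1
slot:10 @ bit 2 → (0xa8b6ce2d>>2)&0x3ff = 0x38b
cnt:3 @ bit 12 → (0xa8b6ce2d>>12)&0x7 = 0x4
flags:11 @ bit 15 → (0xa8b6ce2d>>15)&0x7ff = 0x16d  ←
err:6 @ bit 26 → (0xa8b6ce2d>>26)&0x3f = 0x2a
flags signed 11b, MSB=0: value = 365

365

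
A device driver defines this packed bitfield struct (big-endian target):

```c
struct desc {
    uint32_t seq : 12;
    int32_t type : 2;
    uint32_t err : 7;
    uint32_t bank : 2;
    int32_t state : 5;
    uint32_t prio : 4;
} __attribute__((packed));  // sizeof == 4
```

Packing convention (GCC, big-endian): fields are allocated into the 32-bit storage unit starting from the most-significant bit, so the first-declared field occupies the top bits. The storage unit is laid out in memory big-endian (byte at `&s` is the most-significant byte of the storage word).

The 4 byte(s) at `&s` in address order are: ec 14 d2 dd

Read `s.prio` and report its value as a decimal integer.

[0]=0xec [1]=0x14 [2]=0xd2 [3]=0xdd (big-endian) → word 0xec14d2dd
seq [20+:12] = (word>>20) & 0xfff = 3777
type [18+:2] = (word>>18) & 0x3 = 1
err [11+:7] = (word>>11) & 0x7f = 26
bank [9+:2] = (word>>9) & 0x3 = 1
state [4+:5] = (word>>4) & 0x1f = 13
prio [0+:4] = (word>>0) & 0xf = 13  ←

13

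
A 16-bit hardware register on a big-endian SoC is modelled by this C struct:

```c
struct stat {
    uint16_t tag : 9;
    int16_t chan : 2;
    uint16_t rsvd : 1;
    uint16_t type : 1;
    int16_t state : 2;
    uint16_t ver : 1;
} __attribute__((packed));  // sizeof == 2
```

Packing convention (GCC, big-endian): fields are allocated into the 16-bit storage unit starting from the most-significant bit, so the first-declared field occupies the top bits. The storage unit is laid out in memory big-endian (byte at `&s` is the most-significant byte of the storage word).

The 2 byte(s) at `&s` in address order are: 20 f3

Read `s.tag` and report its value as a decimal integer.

65

[0]=0x20 [1]=0xf3 (big-endian) → word 0x20f3
tag [7+:9] = (word>>7) & 0x1ff = 65  ←
chan [5+:2] = (word>>5) & 0x3 = 3
rsvd [4+:1] = (word>>4) & 0x1 = 1
type [3+:1] = (word>>3) & 0x1 = 0
state [1+:2] = (word>>1) & 0x3 = 1
ver [0+:1] = (word>>0) & 0x1 = 1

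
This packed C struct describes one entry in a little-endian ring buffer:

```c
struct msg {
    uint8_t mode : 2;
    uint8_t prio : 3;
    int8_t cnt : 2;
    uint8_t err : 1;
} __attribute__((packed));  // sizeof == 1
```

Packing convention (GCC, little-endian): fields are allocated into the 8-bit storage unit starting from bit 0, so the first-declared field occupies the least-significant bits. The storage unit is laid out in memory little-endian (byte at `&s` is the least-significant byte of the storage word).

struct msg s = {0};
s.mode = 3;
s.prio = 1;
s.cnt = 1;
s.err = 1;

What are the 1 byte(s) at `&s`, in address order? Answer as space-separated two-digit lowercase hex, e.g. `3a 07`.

a7

mode (2b) val=3 bits=0x3 at bit 0: 0x03
prio (3b) val=1 bits=0x1 at bit 2: 0x07
cnt (2b) val=1 bits=0x1 at bit 5: 0x27
err (1b) val=1 bits=0x1 at bit 7: 0xa7
word = 0xa7 → little-endian bytes:
  [0]=0xa7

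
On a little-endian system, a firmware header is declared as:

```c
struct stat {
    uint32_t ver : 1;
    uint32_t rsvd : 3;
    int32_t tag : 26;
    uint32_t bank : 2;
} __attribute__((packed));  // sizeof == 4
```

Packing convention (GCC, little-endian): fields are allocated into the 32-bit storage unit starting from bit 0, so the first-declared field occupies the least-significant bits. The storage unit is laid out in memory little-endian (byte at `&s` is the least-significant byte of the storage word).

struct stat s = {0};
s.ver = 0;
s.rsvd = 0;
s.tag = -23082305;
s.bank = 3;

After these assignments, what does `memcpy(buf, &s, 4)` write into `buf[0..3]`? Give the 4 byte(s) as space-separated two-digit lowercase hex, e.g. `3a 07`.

[0+:1] ver=0 & 0x1 = 0x0; word=0x00000000
[1+:3] rsvd=0 & 0x7 = 0x0; word=0x00000000
[4+:26] tag=-23082305 & 0x3ffffff = 0x29fcabf; word=0x29fcabf0
[30+:2] bank=3 & 0x3 = 0x3; word=0xe9fcabf0
word = 0xe9fcabf0 → little-endian bytes:
  [0]=0xf0  [1]=0xab  [2]=0xfc  [3]=0xe9

f0 ab fc e9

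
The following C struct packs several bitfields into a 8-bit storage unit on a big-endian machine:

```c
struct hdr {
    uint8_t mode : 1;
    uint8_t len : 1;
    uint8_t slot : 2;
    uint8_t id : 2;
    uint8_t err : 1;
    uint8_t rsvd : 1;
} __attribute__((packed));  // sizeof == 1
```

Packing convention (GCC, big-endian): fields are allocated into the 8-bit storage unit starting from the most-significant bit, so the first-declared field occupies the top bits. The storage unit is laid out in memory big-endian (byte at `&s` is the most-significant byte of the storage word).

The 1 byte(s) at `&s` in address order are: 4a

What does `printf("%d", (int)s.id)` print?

[0]=0x4a (big-endian) → word 0x4a
mode [7+:1] = (word>>7) & 0x1 = 0
len [6+:1] = (word>>6) & 0x1 = 1
slot [4+:2] = (word>>4) & 0x3 = 0
id [2+:2] = (word>>2) & 0x3 = 2  ←
err [1+:1] = (word>>1) & 0x1 = 1
rsvd [0+:1] = (word>>0) & 0x1 = 0

2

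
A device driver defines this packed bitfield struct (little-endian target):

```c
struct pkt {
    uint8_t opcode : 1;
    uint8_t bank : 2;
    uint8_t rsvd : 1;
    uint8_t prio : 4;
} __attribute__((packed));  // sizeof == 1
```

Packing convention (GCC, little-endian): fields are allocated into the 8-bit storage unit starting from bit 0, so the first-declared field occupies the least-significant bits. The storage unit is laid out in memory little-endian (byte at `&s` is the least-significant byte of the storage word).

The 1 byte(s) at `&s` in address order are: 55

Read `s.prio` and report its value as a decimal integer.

5

[0]=0x55 (little-endian) → word 0x55
opcode [0+:1] = (word>>0) & 0x1 = 1
bank [1+:2] = (word>>1) & 0x3 = 2
rsvd [3+:1] = (word>>3) & 0x1 = 0
prio [4+:4] = (word>>4) & 0xf = 5  ←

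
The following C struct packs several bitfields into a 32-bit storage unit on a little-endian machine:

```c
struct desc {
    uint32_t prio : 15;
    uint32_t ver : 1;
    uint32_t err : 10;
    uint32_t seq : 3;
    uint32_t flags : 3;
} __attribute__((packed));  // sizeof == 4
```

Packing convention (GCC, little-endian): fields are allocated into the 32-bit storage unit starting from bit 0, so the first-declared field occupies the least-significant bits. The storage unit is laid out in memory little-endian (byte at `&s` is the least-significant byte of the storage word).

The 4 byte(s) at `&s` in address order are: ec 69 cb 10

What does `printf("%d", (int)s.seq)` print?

4

[0]=0xec [1]=0x69 [2]=0xcb [3]=0x10 (little-endian) → word 0x10cb69ec
prio [0+:15] = (word>>0) & 0x7fff = 27116
ver [15+:1] = (word>>15) & 0x1 = 0
err [16+:10] = (word>>16) & 0x3ff = 203
seq [26+:3] = (word>>26) & 0x7 = 4  ←
flags [29+:3] = (word>>29) & 0x7 = 0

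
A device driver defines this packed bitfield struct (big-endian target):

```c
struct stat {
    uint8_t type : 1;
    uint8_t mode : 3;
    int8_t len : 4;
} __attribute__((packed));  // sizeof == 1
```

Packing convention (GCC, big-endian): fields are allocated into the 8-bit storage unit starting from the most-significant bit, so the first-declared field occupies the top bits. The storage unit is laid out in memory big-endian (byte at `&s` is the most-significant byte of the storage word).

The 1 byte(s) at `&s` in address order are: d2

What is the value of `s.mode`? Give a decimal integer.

5

[0]=0xd2 (big-endian) → word 0xd2
type:1 @ bit 7 → (0xd2>>7)&0x1 = 0x1
mode:3 @ bit 4 → (0xd2>>4)&0x7 = 0x5  ←
len:4 @ bit 0 → (0xd2>>0)&0xf = 0x2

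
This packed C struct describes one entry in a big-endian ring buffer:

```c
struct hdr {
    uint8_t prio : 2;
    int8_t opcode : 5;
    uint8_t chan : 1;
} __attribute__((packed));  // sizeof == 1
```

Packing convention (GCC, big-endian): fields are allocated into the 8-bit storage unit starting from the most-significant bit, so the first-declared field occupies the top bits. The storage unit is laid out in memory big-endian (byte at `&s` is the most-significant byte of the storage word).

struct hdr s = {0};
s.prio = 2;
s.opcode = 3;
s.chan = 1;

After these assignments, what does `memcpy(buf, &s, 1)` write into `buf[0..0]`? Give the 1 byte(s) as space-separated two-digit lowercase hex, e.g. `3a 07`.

[6+:2] prio=2 & 0x3 = 0x2; word=0x80
[1+:5] opcode=3 & 0x1f = 0x3; word=0x86
[0+:1] chan=1 & 0x1 = 0x1; word=0x87
word = 0x87 → big-endian bytes:
  [0]=0x87

87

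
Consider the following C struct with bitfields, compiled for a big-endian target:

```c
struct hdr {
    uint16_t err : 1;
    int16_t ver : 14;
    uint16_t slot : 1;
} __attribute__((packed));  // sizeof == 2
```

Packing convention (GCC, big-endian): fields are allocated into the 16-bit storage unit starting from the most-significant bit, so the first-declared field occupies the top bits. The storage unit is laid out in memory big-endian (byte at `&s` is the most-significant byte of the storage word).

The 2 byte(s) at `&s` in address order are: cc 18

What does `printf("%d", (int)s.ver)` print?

[0]=0xcc [1]=0x18 (big-endian) → word 0xcc18
err [15+:1] = (word>>15) & 0x1 = 1
ver [1+:14] = (word>>1) & 0x3fff = 9740  ←
slot [0+:1] = (word>>0) & 0x1 = 0
ver signed 14b, MSB=1: 9740 - 16384 = -6644

-6644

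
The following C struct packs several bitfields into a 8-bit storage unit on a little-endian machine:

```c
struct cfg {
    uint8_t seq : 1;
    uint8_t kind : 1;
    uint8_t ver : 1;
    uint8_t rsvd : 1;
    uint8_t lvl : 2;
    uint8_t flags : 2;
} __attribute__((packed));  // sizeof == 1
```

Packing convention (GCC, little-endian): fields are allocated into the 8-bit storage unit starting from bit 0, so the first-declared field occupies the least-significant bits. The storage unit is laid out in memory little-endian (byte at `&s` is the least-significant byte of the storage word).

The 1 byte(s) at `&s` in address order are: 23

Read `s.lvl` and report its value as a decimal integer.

[0]=0x23 (little-endian) → word 0x23
seq [0+:1] = (word>>0) & 0x1 = 1
kind [1+:1] = (word>>1) & 0x1 = 1
ver [2+:1] = (word>>2) & 0x1 = 0
rsvd [3+:1] = (word>>3) & 0x1 = 0
lvl [4+:2] = (word>>4) & 0x3 = 2  ←
flags [6+:2] = (word>>6) & 0x3 = 0

2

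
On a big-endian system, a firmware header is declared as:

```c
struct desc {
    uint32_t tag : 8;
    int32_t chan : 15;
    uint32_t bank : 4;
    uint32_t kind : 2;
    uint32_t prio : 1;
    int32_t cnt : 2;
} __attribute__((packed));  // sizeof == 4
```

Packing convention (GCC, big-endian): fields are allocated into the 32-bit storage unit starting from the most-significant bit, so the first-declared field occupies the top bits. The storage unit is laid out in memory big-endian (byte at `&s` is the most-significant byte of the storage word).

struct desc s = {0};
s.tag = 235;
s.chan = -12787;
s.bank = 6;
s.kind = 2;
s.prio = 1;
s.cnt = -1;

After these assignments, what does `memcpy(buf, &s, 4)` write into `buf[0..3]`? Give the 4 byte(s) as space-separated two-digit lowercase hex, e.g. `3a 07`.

tag:8 = 235 → 0xeb << 24 → word 0xeb000000
chan:15 = -12787 → 0x4e0d << 9 → word 0xeb9c1a00
bank:4 = 6 → 0x6 << 5 → word 0xeb9c1ac0
kind:2 = 2 → 0x2 << 3 → word 0xeb9c1ad0
prio:1 = 1 → 0x1 << 2 → word 0xeb9c1ad4
cnt:2 = -1 → 0x3 << 0 → word 0xeb9c1ad7
word = 0xeb9c1ad7 → big-endian bytes:
  [0]=0xeb  [1]=0x9c  [2]=0x1a  [3]=0xd7

eb 9c 1a d7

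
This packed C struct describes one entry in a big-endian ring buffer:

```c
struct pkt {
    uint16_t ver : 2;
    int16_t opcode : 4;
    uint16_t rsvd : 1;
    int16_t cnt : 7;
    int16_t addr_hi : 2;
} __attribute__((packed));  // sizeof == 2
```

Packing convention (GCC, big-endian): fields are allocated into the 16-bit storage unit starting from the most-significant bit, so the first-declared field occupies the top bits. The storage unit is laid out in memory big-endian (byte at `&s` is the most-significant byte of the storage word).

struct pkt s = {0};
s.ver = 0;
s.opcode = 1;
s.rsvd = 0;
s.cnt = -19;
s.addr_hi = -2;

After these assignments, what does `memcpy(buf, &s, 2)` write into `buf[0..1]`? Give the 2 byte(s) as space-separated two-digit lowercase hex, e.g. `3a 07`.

[14+:2] ver=0 & 0x3 = 0x0; word=0x0000
[10+:4] opcode=1 & 0xf = 0x1; word=0x0400
[9+:1] rsvd=0 & 0x1 = 0x0; word=0x0400
[2+:7] cnt=-19 & 0x7f = 0x6d; word=0x05b4
[0+:2] addr_hi=-2 & 0x3 = 0x2; word=0x05b6
word = 0x05b6 → big-endian bytes:
  [0]=0x05  [1]=0xb6

05 b6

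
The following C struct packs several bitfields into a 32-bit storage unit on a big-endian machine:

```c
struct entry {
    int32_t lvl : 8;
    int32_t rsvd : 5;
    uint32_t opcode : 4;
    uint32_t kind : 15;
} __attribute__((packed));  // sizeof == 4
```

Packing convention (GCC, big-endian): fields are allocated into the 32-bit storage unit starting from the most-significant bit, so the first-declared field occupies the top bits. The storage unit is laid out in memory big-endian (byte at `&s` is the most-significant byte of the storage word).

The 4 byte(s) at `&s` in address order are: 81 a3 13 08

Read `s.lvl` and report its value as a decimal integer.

[0]=0x81 [1]=0xa3 [2]=0x13 [3]=0x08 (big-endian) → word 0x81a31308
lvl [24+:8] = (word>>24) & 0xff = 129  ←
rsvd [19+:5] = (word>>19) & 0x1f = 20
opcode [15+:4] = (word>>15) & 0xf = 6
kind [0+:15] = (word>>0) & 0x7fff = 4872
lvl signed 8b, MSB=1: 129 - 256 = -127

-127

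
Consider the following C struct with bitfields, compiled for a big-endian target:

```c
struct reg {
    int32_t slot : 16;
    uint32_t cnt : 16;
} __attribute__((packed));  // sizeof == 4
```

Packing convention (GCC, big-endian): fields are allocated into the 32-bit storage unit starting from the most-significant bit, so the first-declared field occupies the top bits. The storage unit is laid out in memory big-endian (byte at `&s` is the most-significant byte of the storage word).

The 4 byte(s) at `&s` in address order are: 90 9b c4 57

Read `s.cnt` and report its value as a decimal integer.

50263

[0]=0x90 [1]=0x9b [2]=0xc4 [3]=0x57 (big-endian) → word 0x909bc457
slot:16 @ bit 16 → (0x909bc457>>16)&0xffff = 0x909b
cnt:16 @ bit 0 → (0x909bc457>>0)&0xffff = 0xc457  ←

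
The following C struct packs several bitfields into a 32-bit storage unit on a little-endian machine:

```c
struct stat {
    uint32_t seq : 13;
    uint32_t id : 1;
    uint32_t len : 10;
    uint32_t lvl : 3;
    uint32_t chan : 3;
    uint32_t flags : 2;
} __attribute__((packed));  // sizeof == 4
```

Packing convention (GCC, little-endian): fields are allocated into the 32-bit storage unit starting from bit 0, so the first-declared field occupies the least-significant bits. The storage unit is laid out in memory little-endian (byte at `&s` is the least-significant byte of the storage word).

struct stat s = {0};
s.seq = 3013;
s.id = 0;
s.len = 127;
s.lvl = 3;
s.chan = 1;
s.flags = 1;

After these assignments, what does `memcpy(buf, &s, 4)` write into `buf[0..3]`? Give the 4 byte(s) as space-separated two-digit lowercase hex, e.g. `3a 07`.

seq (13b) val=3013 bits=0xbc5 at bit 0: 0x00000bc5
id (1b) val=0 bits=0x0 at bit 13: 0x00000bc5
len (10b) val=127 bits=0x7f at bit 14: 0x001fcbc5
lvl (3b) val=3 bits=0x3 at bit 24: 0x031fcbc5
chan (3b) val=1 bits=0x1 at bit 27: 0x0b1fcbc5
flags (2b) val=1 bits=0x1 at bit 30: 0x4b1fcbc5
word = 0x4b1fcbc5 → little-endian bytes:
  [0]=0xc5  [1]=0xcb  [2]=0x1f  [3]=0x4b

c5 cb 1f 4b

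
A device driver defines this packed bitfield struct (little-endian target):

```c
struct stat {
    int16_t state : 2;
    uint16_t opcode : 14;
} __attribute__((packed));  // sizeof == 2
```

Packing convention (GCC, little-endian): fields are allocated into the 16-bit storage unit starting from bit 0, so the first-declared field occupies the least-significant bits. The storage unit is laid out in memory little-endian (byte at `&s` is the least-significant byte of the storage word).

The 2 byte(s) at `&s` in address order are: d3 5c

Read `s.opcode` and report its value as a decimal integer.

5940

[0]=0xd3 [1]=0x5c (little-endian) → word 0x5cd3
state [0+:2] = (word>>0) & 0x3 = 3
opcode [2+:14] = (word>>2) & 0x3fff = 5940  ←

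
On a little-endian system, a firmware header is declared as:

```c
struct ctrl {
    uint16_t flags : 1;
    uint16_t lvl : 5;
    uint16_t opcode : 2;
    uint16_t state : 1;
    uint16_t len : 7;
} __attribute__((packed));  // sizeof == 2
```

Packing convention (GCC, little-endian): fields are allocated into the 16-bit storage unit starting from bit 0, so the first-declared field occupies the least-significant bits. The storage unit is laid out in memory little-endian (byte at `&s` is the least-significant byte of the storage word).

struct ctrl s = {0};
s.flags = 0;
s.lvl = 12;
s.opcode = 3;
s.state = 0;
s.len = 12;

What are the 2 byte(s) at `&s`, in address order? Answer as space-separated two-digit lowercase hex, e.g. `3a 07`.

[0+:1] flags=0 & 0x1 = 0x0; word=0x0000
[1+:5] lvl=12 & 0x1f = 0xc; word=0x0018
[6+:2] opcode=3 & 0x3 = 0x3; word=0x00d8
[8+:1] state=0 & 0x1 = 0x0; word=0x00d8
[9+:7] len=12 & 0x7f = 0xc; word=0x18d8
word = 0x18d8 → little-endian bytes:
  [0]=0xd8  [1]=0x18

d8 18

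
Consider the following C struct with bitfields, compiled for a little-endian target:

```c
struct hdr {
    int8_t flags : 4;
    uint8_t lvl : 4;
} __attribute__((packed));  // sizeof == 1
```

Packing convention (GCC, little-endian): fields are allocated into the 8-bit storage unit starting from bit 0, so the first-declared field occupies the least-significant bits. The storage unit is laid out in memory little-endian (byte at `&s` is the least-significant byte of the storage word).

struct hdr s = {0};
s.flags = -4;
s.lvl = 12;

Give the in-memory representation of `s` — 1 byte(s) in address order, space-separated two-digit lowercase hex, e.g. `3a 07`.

flags (4b) val=-4 bits=0xc at bit 0: 0x0c
lvl (4b) val=12 bits=0xc at bit 4: 0xcc
word = 0xcc → little-endian bytes:
  [0]=0xcc

cc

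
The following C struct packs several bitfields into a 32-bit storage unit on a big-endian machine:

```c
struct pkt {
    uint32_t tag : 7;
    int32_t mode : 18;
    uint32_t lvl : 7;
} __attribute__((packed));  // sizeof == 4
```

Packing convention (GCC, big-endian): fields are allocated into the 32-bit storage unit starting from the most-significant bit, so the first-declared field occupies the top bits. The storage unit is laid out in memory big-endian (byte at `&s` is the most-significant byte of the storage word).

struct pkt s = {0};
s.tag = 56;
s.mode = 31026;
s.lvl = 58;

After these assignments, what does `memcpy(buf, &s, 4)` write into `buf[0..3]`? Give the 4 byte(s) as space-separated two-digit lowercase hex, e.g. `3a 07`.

70 3c 99 3a

[25+:7] tag=56 & 0x7f = 0x38; word=0x70000000
[7+:18] mode=31026 & 0x3ffff = 0x7932; word=0x703c9900
[0+:7] lvl=58 & 0x7f = 0x3a; word=0x703c993a
word = 0x703c993a → big-endian bytes:
  [0]=0x70  [1]=0x3c  [2]=0x99  [3]=0x3a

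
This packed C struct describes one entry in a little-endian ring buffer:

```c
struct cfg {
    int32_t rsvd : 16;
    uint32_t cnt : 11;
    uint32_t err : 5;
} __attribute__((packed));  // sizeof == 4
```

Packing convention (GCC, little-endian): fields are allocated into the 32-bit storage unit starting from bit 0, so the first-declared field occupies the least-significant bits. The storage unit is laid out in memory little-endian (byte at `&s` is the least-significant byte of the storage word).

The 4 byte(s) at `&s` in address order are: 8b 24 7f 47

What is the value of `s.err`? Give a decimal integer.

[0]=0x8b [1]=0x24 [2]=0x7f [3]=0x47 (little-endian) → word 0x477f248b
rsvd [0+:16] = (word>>0) & 0xffff = 9355
cnt [16+:11] = (word>>16) & 0x7ff = 1919
err [27+:5] = (word>>27) & 0x1f = 8  ←

8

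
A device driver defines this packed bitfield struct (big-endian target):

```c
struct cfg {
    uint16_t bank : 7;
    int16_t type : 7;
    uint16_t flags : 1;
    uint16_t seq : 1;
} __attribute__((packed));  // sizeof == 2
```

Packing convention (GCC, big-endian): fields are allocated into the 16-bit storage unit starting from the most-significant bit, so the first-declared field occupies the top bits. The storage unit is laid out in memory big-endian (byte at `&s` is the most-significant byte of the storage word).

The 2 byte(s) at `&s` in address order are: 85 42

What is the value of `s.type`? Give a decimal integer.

-48

[0]=0x85 [1]=0x42 (big-endian) → word 0x8542
bank:7 @ bit 9 → (0x8542>>9)&0x7f = 0x42
type:7 @ bit 2 → (0x8542>>2)&0x7f = 0x50  ←
flags:1 @ bit 1 → (0x8542>>1)&0x1 = 0x1
seq:1 @ bit 0 → (0x8542>>0)&0x1 = 0x0
type signed 7b, MSB=1: 80 - 128 = -48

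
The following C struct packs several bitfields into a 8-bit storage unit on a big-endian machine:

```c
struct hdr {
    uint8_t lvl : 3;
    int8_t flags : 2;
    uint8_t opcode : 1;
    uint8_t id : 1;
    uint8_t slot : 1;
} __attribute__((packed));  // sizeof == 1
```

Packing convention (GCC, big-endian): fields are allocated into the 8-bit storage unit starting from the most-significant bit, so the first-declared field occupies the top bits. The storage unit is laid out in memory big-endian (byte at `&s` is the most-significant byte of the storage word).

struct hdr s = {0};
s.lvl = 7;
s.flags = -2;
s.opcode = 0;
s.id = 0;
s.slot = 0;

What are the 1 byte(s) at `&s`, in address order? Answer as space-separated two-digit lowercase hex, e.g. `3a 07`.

f0

[5+:3] lvl=7 & 0x7 = 0x7; word=0xe0
[3+:2] flags=-2 & 0x3 = 0x2; word=0xf0
[2+:1] opcode=0 & 0x1 = 0x0; word=0xf0
[1+:1] id=0 & 0x1 = 0x0; word=0xf0
[0+:1] slot=0 & 0x1 = 0x0; word=0xf0
word = 0xf0 → big-endian bytes:
  [0]=0xf0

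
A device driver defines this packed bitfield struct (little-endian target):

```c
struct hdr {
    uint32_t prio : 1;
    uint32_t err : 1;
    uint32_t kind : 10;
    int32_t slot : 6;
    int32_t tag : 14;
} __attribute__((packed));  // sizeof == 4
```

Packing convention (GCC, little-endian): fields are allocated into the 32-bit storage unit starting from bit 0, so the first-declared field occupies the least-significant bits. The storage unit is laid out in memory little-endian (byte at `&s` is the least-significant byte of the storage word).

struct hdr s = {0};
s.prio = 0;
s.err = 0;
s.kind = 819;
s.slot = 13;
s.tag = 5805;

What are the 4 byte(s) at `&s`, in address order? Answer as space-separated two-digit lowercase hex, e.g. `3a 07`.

[0+:1] prio=0 & 0x1 = 0x0; word=0x00000000
[1+:1] err=0 & 0x1 = 0x0; word=0x00000000
[2+:10] kind=819 & 0x3ff = 0x333; word=0x00000ccc
[12+:6] slot=13 & 0x3f = 0xd; word=0x0000dccc
[18+:14] tag=5805 & 0x3fff = 0x16ad; word=0x5ab4dccc
word = 0x5ab4dccc → little-endian bytes:
  [0]=0xcc  [1]=0xdc  [2]=0xb4  [3]=0x5a

cc dc b4 5a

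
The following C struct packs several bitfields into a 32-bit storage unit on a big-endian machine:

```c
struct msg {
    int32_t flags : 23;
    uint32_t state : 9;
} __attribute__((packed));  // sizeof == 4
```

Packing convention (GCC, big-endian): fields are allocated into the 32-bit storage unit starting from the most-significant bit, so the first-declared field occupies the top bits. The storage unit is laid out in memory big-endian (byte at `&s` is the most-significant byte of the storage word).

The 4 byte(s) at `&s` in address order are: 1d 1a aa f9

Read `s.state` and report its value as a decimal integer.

[0]=0x1d [1]=0x1a [2]=0xaa [3]=0xf9 (big-endian) → word 0x1d1aaaf9
flags:23 @ bit 9 → (0x1d1aaaf9>>9)&0x7fffff = 0xe8d55
state:9 @ bit 0 → (0x1d1aaaf9>>0)&0x1ff = 0xf9  ←

249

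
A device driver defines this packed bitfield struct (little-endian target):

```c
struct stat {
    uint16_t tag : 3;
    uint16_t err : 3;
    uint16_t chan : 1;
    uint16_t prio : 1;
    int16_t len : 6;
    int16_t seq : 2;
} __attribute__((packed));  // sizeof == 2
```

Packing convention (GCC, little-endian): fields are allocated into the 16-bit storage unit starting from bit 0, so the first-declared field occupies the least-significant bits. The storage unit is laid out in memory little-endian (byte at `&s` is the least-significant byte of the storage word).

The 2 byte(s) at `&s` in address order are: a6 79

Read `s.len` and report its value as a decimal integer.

[0]=0xa6 [1]=0x79 (little-endian) → word 0x79a6
tag [0+:3] = (word>>0) & 0x7 = 6
err [3+:3] = (word>>3) & 0x7 = 4
chan [6+:1] = (word>>6) & 0x1 = 0
prio [7+:1] = (word>>7) & 0x1 = 1
len [8+:6] = (word>>8) & 0x3f = 57  ←
seq [14+:2] = (word>>14) & 0x3 = 1
len signed 6b, MSB=1: 57 - 64 = -7

-7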